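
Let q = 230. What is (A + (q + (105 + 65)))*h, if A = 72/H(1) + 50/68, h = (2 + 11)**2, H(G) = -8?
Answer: 2250911/34 ≈ 66203.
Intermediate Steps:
h = 169 (h = 13**2 = 169)
A = -281/34 (A = 72/(-8) + 50/68 = 72*(-1/8) + 50*(1/68) = -9 + 25/34 = -281/34 ≈ -8.2647)
(A + (q + (105 + 65)))*h = (-281/34 + (230 + (105 + 65)))*169 = (-281/34 + (230 + 170))*169 = (-281/34 + 400)*169 = (13319/34)*169 = 2250911/34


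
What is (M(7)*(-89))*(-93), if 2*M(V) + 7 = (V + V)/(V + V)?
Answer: -24831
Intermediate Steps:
M(V) = -3 (M(V) = -7/2 + ((V + V)/(V + V))/2 = -7/2 + ((2*V)/((2*V)))/2 = -7/2 + ((2*V)*(1/(2*V)))/2 = -7/2 + (½)*1 = -7/2 + ½ = -3)
(M(7)*(-89))*(-93) = -3*(-89)*(-93) = 267*(-93) = -24831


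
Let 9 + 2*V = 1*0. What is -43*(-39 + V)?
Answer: 3741/2 ≈ 1870.5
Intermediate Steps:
V = -9/2 (V = -9/2 + (1*0)/2 = -9/2 + (1/2)*0 = -9/2 + 0 = -9/2 ≈ -4.5000)
-43*(-39 + V) = -43*(-39 - 9/2) = -43*(-87/2) = 3741/2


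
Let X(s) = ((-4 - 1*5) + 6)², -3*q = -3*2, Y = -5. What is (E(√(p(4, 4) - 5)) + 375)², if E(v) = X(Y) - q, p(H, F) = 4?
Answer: 145924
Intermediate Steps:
q = 2 (q = -(-1)*2 = -⅓*(-6) = 2)
X(s) = 9 (X(s) = ((-4 - 5) + 6)² = (-9 + 6)² = (-3)² = 9)
E(v) = 7 (E(v) = 9 - 1*2 = 9 - 2 = 7)
(E(√(p(4, 4) - 5)) + 375)² = (7 + 375)² = 382² = 145924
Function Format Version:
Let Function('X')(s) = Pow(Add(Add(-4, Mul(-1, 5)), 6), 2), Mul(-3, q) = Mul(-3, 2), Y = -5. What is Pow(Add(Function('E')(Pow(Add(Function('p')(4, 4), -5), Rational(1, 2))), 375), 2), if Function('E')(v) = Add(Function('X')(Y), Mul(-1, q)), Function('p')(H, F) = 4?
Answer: 145924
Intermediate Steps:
q = 2 (q = Mul(Rational(-1, 3), Mul(-3, 2)) = Mul(Rational(-1, 3), -6) = 2)
Function('X')(s) = 9 (Function('X')(s) = Pow(Add(Add(-4, -5), 6), 2) = Pow(Add(-9, 6), 2) = Pow(-3, 2) = 9)
Function('E')(v) = 7 (Function('E')(v) = Add(9, Mul(-1, 2)) = Add(9, -2) = 7)
Pow(Add(Function('E')(Pow(Add(Function('p')(4, 4), -5), Rational(1, 2))), 375), 2) = Pow(Add(7, 375), 2) = Pow(382, 2) = 145924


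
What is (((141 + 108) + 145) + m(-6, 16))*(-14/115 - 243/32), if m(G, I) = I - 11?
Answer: -11328807/3680 ≈ -3078.5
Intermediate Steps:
m(G, I) = -11 + I
(((141 + 108) + 145) + m(-6, 16))*(-14/115 - 243/32) = (((141 + 108) + 145) + (-11 + 16))*(-14/115 - 243/32) = ((249 + 145) + 5)*(-14*1/115 - 243*1/32) = (394 + 5)*(-14/115 - 243/32) = 399*(-28393/3680) = -11328807/3680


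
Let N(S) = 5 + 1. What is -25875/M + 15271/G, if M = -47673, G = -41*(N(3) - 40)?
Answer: 84898237/7384018 ≈ 11.498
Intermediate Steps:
N(S) = 6
G = 1394 (G = -41*(6 - 40) = -41*(-34) = 1394)
-25875/M + 15271/G = -25875/(-47673) + 15271/1394 = -25875*(-1/47673) + 15271*(1/1394) = 2875/5297 + 15271/1394 = 84898237/7384018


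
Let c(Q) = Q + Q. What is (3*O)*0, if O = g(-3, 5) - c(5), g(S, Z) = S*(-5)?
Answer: 0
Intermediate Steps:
c(Q) = 2*Q
g(S, Z) = -5*S
O = 5 (O = -5*(-3) - 2*5 = 15 - 1*10 = 15 - 10 = 5)
(3*O)*0 = (3*5)*0 = 15*0 = 0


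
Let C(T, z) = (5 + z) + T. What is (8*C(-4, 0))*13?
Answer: 104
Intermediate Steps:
C(T, z) = 5 + T + z
(8*C(-4, 0))*13 = (8*(5 - 4 + 0))*13 = (8*1)*13 = 8*13 = 104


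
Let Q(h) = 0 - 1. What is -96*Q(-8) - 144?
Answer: -48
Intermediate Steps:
Q(h) = -1
-96*Q(-8) - 144 = -96*(-1) - 144 = 96 - 144 = -48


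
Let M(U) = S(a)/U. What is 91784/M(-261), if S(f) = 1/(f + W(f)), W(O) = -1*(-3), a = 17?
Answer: -479112480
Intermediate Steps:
W(O) = 3
S(f) = 1/(3 + f) (S(f) = 1/(f + 3) = 1/(3 + f))
M(U) = 1/(20*U) (M(U) = 1/((3 + 17)*U) = 1/(20*U))
91784/M(-261) = 91784/(((1/20)/(-261))) = 91784/(((1/20)*(-1/261))) = 91784/(-1/5220) = 91784*(-5220) = -479112480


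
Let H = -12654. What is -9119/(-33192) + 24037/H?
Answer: -4212619/2592664 ≈ -1.6248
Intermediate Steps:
-9119/(-33192) + 24037/H = -9119/(-33192) + 24037/(-12654) = -9119*(-1/33192) + 24037*(-1/12654) = 9119/33192 - 24037/12654 = -4212619/2592664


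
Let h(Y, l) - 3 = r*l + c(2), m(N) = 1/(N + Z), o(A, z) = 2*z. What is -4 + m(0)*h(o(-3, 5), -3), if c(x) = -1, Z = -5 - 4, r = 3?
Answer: -29/9 ≈ -3.2222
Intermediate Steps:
Z = -9
m(N) = 1/(-9 + N) (m(N) = 1/(N - 9) = 1/(-9 + N))
h(Y, l) = 2 + 3*l (h(Y, l) = 3 + (3*l - 1) = 3 + (-1 + 3*l) = 2 + 3*l)
-4 + m(0)*h(o(-3, 5), -3) = -4 + (2 + 3*(-3))/(-9 + 0) = -4 + (2 - 9)/(-9) = -4 - ⅑*(-7) = -4 + 7/9 = -29/9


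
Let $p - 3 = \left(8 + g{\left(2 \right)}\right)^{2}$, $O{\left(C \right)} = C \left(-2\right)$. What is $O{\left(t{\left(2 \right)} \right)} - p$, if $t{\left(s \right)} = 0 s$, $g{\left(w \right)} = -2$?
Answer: $-39$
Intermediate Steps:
$t{\left(s \right)} = 0$
$O{\left(C \right)} = - 2 C$
$p = 39$ ($p = 3 + \left(8 - 2\right)^{2} = 3 + 6^{2} = 3 + 36 = 39$)
$O{\left(t{\left(2 \right)} \right)} - p = \left(-2\right) 0 - 39 = 0 - 39 = -39$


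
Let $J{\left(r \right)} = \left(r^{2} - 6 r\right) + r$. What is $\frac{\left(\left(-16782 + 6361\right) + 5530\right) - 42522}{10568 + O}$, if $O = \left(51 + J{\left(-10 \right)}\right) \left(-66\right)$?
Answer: $\frac{47413}{2698} \approx 17.573$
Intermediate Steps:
$J{\left(r \right)} = r^{2} - 5 r$
$O = -13266$ ($O = \left(51 - 10 \left(-5 - 10\right)\right) \left(-66\right) = \left(51 - -150\right) \left(-66\right) = \left(51 + 150\right) \left(-66\right) = 201 \left(-66\right) = -13266$)
$\frac{\left(\left(-16782 + 6361\right) + 5530\right) - 42522}{10568 + O} = \frac{\left(\left(-16782 + 6361\right) + 5530\right) - 42522}{10568 - 13266} = \frac{\left(-10421 + 5530\right) - 42522}{-2698} = \left(-4891 - 42522\right) \left(- \frac{1}{2698}\right) = \left(-47413\right) \left(- \frac{1}{2698}\right) = \frac{47413}{2698}$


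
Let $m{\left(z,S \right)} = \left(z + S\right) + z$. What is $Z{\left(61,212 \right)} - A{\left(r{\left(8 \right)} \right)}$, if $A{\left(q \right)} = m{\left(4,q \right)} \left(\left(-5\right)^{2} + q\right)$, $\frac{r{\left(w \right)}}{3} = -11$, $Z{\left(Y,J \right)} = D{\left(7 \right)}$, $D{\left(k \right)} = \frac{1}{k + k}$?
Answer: $- \frac{2799}{14} \approx -199.93$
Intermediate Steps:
$D{\left(k \right)} = \frac{1}{2 k}$
$Z{\left(Y,J \right)} = \frac{1}{14}$ ($Z{\left(Y,J \right)} = \frac{1}{2 \cdot 7} = \frac{1}{2} \cdot \frac{1}{7} = \frac{1}{14}$)
$m{\left(z,S \right)} = S + 2 z$ ($m{\left(z,S \right)} = \left(S + z\right) + z = S + 2 z$)
$r{\left(w \right)} = -33$ ($r{\left(w \right)} = 3 \left(-11\right) = -33$)
$A{\left(q \right)} = \left(8 + q\right) \left(25 + q\right)$ ($A{\left(q \right)} = \left(q + 2 \cdot 4\right) \left(\left(-5\right)^{2} + q\right) = \left(q + 8\right) \left(25 + q\right) = \left(8 + q\right) \left(25 + q\right)$)
$Z{\left(61,212 \right)} - A{\left(r{\left(8 \right)} \right)} = \frac{1}{14} - \left(8 - 33\right) \left(25 - 33\right) = \frac{1}{14} - \left(-25\right) \left(-8\right) = \frac{1}{14} - 200 = - \frac{2799}{14}$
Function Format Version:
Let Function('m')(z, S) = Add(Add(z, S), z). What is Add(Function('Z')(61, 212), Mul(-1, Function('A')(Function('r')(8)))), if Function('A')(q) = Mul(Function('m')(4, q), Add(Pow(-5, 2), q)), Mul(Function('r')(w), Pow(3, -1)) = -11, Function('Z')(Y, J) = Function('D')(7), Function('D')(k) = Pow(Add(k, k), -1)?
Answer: Rational(-2799, 14) ≈ -199.93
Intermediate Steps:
Function('D')(k) = Mul(Rational(1, 2), Pow(k, -1)) (Function('D')(k) = Pow(Mul(2, k), -1) = Mul(Rational(1, 2), Pow(k, -1)))
Function('Z')(Y, J) = Rational(1, 14) (Function('Z')(Y, J) = Mul(Rational(1, 2), Pow(7, -1)) = Mul(Rational(1, 2), Rational(1, 7)) = Rational(1, 14))
Function('m')(z, S) = Add(S, Mul(2, z)) (Function('m')(z, S) = Add(Add(S, z), z) = Add(S, Mul(2, z)))
Function('r')(w) = -33 (Function('r')(w) = Mul(3, -11) = -33)
Function('A')(q) = Mul(Add(8, q), Add(25, q)) (Function('A')(q) = Mul(Add(q, Mul(2, 4)), Add(Pow(-5, 2), q)) = Mul(Add(q, 8), Add(25, q)) = Mul(Add(8, q), Add(25, q)))
Add(Function('Z')(61, 212), Mul(-1, Function('A')(Function('r')(8)))) = Add(Rational(1, 14), Mul(-1, Mul(Add(8, -33), Add(25, -33)))) = Add(Rational(1, 14), Mul(-1, Mul(-25, -8))) = Add(Rational(1, 14), Mul(-1, 200)) = Add(Rational(1, 14), -200) = Rational(-2799, 14)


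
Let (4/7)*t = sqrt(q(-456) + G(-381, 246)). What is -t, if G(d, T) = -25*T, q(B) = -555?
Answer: -21*I*sqrt(745)/4 ≈ -143.3*I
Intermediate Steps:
t = 21*I*sqrt(745)/4 (t = 7*sqrt(-555 - 25*246)/4 = 7*sqrt(-555 - 6150)/4 = 7*sqrt(-6705)/4 = 7*(3*I*sqrt(745))/4 = 21*I*sqrt(745)/4 ≈ 143.3*I)
-t = -21*I*sqrt(745)/4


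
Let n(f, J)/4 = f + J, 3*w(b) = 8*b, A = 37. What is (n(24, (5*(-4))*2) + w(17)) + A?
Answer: 55/3 ≈ 18.333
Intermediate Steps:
w(b) = 8*b/3 (w(b) = (8*b)/3 = 8*b/3)
n(f, J) = 4*J + 4*f (n(f, J) = 4*(f + J) = 4*(J + f) = 4*J + 4*f)
(n(24, (5*(-4))*2) + w(17)) + A = ((4*((5*(-4))*2) + 4*24) + (8/3)*17) + 37 = ((4*(-20*2) + 96) + 136/3) + 37 = ((4*(-40) + 96) + 136/3) + 37 = ((-160 + 96) + 136/3) + 37 = (-64 + 136/3) + 37 = -56/3 + 37 = 55/3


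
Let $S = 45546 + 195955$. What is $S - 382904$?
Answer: $-141403$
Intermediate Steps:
$S = 241501$
$S - 382904 = 241501 - 382904 = -141403$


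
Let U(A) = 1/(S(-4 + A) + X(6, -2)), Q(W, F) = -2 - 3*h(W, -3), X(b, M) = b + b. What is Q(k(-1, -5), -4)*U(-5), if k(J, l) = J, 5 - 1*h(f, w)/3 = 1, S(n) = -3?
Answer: -38/9 ≈ -4.2222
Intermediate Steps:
h(f, w) = 12 (h(f, w) = 15 - 3*1 = 15 - 3 = 12)
X(b, M) = 2*b
Q(W, F) = -38 (Q(W, F) = -2 - 3*12 = -2 - 36 = -38)
U(A) = ⅑ (U(A) = 1/(-3 + 2*6) = 1/(-3 + 12) = 1/9 = ⅑)
Q(k(-1, -5), -4)*U(-5) = -38*⅑ = -38/9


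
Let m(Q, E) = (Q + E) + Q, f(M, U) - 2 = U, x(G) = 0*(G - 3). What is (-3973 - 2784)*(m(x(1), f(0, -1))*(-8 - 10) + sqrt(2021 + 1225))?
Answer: 121626 - 6757*sqrt(3246) ≈ -2.6335e+5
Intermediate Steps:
x(G) = 0 (x(G) = 0*(-3 + G) = 0)
f(M, U) = 2 + U
m(Q, E) = E + 2*Q (m(Q, E) = (E + Q) + Q = E + 2*Q)
(-3973 - 2784)*(m(x(1), f(0, -1))*(-8 - 10) + sqrt(2021 + 1225)) = (-3973 - 2784)*(((2 - 1) + 2*0)*(-8 - 10) + sqrt(2021 + 1225)) = -6757*((1 + 0)*(-18) + sqrt(3246)) = -6757*(1*(-18) + sqrt(3246)) = -6757*(-18 + sqrt(3246)) = 121626 - 6757*sqrt(3246)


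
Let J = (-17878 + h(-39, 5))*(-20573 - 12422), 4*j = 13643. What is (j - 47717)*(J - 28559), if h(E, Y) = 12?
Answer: -104467068171975/4 ≈ -2.6117e+13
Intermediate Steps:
j = 13643/4 (j = (1/4)*13643 = 13643/4 ≈ 3410.8)
J = 589488670 (J = (-17878 + 12)*(-20573 - 12422) = -17866*(-32995) = 589488670)
(j - 47717)*(J - 28559) = (13643/4 - 47717)*(589488670 - 28559) = -177225/4*589460111 = -104467068171975/4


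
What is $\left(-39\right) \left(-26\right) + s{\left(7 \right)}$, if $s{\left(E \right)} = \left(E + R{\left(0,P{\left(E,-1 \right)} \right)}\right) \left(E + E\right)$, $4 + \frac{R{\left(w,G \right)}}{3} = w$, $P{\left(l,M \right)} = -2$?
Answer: $944$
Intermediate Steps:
$R{\left(w,G \right)} = -12 + 3 w$
$s{\left(E \right)} = 2 E \left(-12 + E\right)$ ($s{\left(E \right)} = \left(E + \left(-12 + 3 \cdot 0\right)\right) \left(E + E\right) = \left(E + \left(-12 + 0\right)\right) 2 E = \left(E - 12\right) 2 E = \left(-12 + E\right) 2 E = 2 E \left(-12 + E\right)$)
$\left(-39\right) \left(-26\right) + s{\left(7 \right)} = \left(-39\right) \left(-26\right) + 2 \cdot 7 \left(-12 + 7\right) = 1014 + 2 \cdot 7 \left(-5\right) = 1014 - 70 = 944$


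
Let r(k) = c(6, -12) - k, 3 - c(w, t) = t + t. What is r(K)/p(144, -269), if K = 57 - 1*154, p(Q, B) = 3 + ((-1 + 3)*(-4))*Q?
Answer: -124/1149 ≈ -0.10792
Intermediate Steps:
p(Q, B) = 3 - 8*Q (p(Q, B) = 3 + (2*(-4))*Q = 3 - 8*Q)
K = -97 (K = 57 - 154 = -97)
c(w, t) = 3 - 2*t (c(w, t) = 3 - (t + t) = 3 - 2*t)
r(k) = 27 - k (r(k) = (3 - 2*(-12)) - k = (3 + 24) - k = 27 - k)
r(K)/p(144, -269) = (27 - 1*(-97))/(3 - 8*144) = (27 + 97)/(3 - 1152) = 124/(-1149) = 124*(-1/1149) = -124/1149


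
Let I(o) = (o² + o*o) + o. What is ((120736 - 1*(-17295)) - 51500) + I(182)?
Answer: 152961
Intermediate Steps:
I(o) = o + 2*o² (I(o) = (o² + o²) + o = 2*o² + o = o + 2*o²)
((120736 - 1*(-17295)) - 51500) + I(182) = ((120736 - 1*(-17295)) - 51500) + 182*(1 + 2*182) = ((120736 + 17295) - 51500) + 182*(1 + 364) = (138031 - 51500) + 182*365 = 86531 + 66430 = 152961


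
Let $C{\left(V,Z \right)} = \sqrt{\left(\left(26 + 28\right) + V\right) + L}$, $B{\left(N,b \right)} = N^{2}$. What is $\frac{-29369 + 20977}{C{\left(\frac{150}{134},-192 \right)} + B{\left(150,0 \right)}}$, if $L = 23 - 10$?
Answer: $- \frac{3162735000}{8479686359} + \frac{4196 \sqrt{76447}}{8479686359} \approx -0.37284$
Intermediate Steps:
$L = 13$ ($L = 23 - 10 = 13$)
$C{\left(V,Z \right)} = \sqrt{67 + V}$ ($C{\left(V,Z \right)} = \sqrt{\left(\left(26 + 28\right) + V\right) + 13} = \sqrt{\left(54 + V\right) + 13} = \sqrt{67 + V}$)
$\frac{-29369 + 20977}{C{\left(\frac{150}{134},-192 \right)} + B{\left(150,0 \right)}} = \frac{-29369 + 20977}{\sqrt{67 + \frac{150}{134}} + 150^{2}} = - \frac{8392}{\sqrt{67 + 150 \cdot \frac{1}{134}} + 22500} = - \frac{8392}{\sqrt{67 + \frac{75}{67}} + 22500} = - \frac{8392}{\sqrt{\frac{4564}{67}} + 22500} = - \frac{8392}{\frac{2 \sqrt{76447}}{67} + 22500} = - \frac{8392}{22500 + \frac{2 \sqrt{76447}}{67}}$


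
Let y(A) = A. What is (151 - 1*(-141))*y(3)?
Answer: 876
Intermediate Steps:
(151 - 1*(-141))*y(3) = (151 - 1*(-141))*3 = (151 + 141)*3 = 292*3 = 876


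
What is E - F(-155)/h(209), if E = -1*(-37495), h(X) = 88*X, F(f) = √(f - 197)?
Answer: 37495 - I*√22/4598 ≈ 37495.0 - 0.0010201*I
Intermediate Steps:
F(f) = √(-197 + f)
E = 37495
E - F(-155)/h(209) = 37495 - √(-197 - 155)/(88*209) = 37495 - √(-352)/18392 = 37495 - 4*I*√22/18392 = 37495 - I*√22/4598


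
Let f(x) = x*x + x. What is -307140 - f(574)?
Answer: -637190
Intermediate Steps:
f(x) = x + x**2 (f(x) = x**2 + x = x + x**2)
-307140 - f(574) = -307140 - 574*(1 + 574) = -307140 - 574*575 = -307140 - 1*330050 = -307140 - 330050 = -637190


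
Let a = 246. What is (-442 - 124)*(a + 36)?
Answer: -159612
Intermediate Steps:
(-442 - 124)*(a + 36) = (-442 - 124)*(246 + 36) = -566*282 = -159612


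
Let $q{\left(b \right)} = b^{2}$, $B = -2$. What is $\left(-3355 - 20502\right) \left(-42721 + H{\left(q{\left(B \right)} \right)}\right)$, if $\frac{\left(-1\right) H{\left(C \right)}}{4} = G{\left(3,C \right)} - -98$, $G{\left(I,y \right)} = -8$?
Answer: $1027783417$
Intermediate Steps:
$H{\left(C \right)} = -360$ ($H{\left(C \right)} = - 4 \left(-8 - -98\right) = - 4 \left(-8 + 98\right) = \left(-4\right) 90 = -360$)
$\left(-3355 - 20502\right) \left(-42721 + H{\left(q{\left(B \right)} \right)}\right) = \left(-3355 - 20502\right) \left(-42721 - 360\right) = \left(-23857\right) \left(-43081\right) = 1027783417$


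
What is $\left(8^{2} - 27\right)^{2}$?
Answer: $1369$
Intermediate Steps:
$\left(8^{2} - 27\right)^{2} = \left(64 - 27\right)^{2} = 37^{2} = 1369$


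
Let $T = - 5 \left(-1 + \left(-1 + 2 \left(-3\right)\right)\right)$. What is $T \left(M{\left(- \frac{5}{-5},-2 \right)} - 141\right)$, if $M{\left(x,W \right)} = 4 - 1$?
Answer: $-5520$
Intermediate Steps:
$M{\left(x,W \right)} = 3$
$T = 40$ ($T = - 5 \left(-1 - 7\right) = \left(-5\right) \left(-8\right) = 40$)
$T \left(M{\left(- \frac{5}{-5},-2 \right)} - 141\right) = 40 \left(3 - 141\right) = 40 \left(-138\right) = -5520$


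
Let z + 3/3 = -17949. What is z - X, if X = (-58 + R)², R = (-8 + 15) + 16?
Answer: -19175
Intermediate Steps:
R = 23 (R = 7 + 16 = 23)
X = 1225 (X = (-58 + 23)² = (-35)² = 1225)
z = -17950 (z = -1 - 17949 = -17950)
z - X = -17950 - 1*1225 = -17950 - 1225 = -19175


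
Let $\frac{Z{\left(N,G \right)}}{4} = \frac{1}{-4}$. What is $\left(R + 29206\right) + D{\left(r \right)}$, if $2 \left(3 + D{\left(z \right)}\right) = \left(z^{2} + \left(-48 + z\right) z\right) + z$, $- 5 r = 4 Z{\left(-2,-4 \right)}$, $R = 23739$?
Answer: $\frac{1323096}{25} \approx 52924.0$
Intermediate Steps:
$Z{\left(N,G \right)} = -1$ ($Z{\left(N,G \right)} = \frac{4}{-4} = 4 \left(- \frac{1}{4}\right) = -1$)
$r = \frac{4}{5}$ ($r = - \frac{4 \left(-1\right)}{5} = \left(- \frac{1}{5}\right) \left(-4\right) = \frac{4}{5} \approx 0.8$)
$D{\left(z \right)} = -3 + \frac{z}{2} + \frac{z^{2}}{2} + \frac{z \left(-48 + z\right)}{2}$ ($D{\left(z \right)} = -3 + \frac{\left(z^{2} + \left(-48 + z\right) z\right) + z}{2} = -3 + \frac{\left(z^{2} + z \left(-48 + z\right)\right) + z}{2} = -3 + \frac{z + z^{2} + z \left(-48 + z\right)}{2} = -3 + \left(\frac{z}{2} + \frac{z^{2}}{2} + \frac{z \left(-48 + z\right)}{2}\right) = -3 + \frac{z}{2} + \frac{z^{2}}{2} + \frac{z \left(-48 + z\right)}{2}$)
$\left(R + 29206\right) + D{\left(r \right)} = \left(23739 + 29206\right) - \left(\frac{109}{5} - \frac{16}{25}\right) = 52945 - \frac{529}{25} = \frac{1323096}{25}$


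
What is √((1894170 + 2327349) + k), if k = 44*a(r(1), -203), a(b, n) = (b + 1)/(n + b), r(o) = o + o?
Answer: √18950395843/67 ≈ 2054.6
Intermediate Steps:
r(o) = 2*o
a(b, n) = (1 + b)/(b + n)
k = -44/67 (k = 44*((1 + 2*1)/(2*1 - 203)) = 44*((1 + 2)/(2 - 203)) = 44*(3/(-201)) = 44*(-1/201*3) = 44*(-1/67) = -44/67 ≈ -0.65672)
√((1894170 + 2327349) + k) = √((1894170 + 2327349) - 44/67) = √(4221519 - 44/67) = √(282841729/67) = √18950395843/67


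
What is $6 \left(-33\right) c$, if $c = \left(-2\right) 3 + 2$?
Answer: $792$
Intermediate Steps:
$c = -4$ ($c = -6 + 2 = -4$)
$6 \left(-33\right) c = 6 \left(-33\right) \left(-4\right) = \left(-198\right) \left(-4\right) = 792$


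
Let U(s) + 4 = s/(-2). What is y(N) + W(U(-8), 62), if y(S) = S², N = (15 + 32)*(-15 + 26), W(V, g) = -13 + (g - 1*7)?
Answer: 267331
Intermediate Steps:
U(s) = -4 - s/2 (U(s) = -4 + s/(-2) = -4 + s*(-½) = -4 - s/2)
W(V, g) = -20 + g (W(V, g) = -13 + (g - 7) = -13 + (-7 + g) = -20 + g)
N = 517 (N = 47*11 = 517)
y(N) + W(U(-8), 62) = 517² + (-20 + 62) = 267289 + 42 = 267331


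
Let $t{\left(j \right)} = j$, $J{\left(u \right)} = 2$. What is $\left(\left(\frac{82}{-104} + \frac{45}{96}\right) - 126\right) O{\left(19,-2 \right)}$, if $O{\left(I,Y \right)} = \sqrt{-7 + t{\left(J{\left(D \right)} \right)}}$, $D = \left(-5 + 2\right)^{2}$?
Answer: $- \frac{52549 i \sqrt{5}}{416} \approx - 282.46 i$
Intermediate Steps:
$D = 9$ ($D = \left(-3\right)^{2} = 9$)
$O{\left(I,Y \right)} = i \sqrt{5}$ ($O{\left(I,Y \right)} = \sqrt{-7 + 2} = \sqrt{-5} = i \sqrt{5}$)
$\left(\left(\frac{82}{-104} + \frac{45}{96}\right) - 126\right) O{\left(19,-2 \right)} = \left(\left(\frac{82}{-104} + \frac{45}{96}\right) - 126\right) i \sqrt{5} = \left(\left(82 \left(- \frac{1}{104}\right) + 45 \cdot \frac{1}{96}\right) - 126\right) i \sqrt{5} = \left(\left(- \frac{41}{52} + \frac{15}{32}\right) - 126\right) i \sqrt{5} = \left(- \frac{133}{416} - 126\right) i \sqrt{5} = - \frac{52549 i \sqrt{5}}{416}$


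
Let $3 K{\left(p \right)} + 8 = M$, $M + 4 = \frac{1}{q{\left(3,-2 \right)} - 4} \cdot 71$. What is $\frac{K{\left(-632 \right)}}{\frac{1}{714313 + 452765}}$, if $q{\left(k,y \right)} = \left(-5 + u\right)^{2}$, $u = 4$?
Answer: $- \frac{41625782}{3} \approx -1.3875 \cdot 10^{7}$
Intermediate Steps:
$q{\left(k,y \right)} = 1$ ($q{\left(k,y \right)} = \left(-5 + 4\right)^{2} = \left(-1\right)^{2} = 1$)
$M = - \frac{83}{3}$ ($M = -4 + \frac{1}{1 - 4} \cdot 71 = -4 + \frac{1}{-3} \cdot 71 = -4 - \frac{71}{3} = - \frac{83}{3} \approx -27.667$)
$K{\left(p \right)} = - \frac{107}{9}$ ($K{\left(p \right)} = - \frac{8}{3} + \frac{1}{3} \left(- \frac{83}{3}\right) = - \frac{8}{3} - \frac{83}{9} = - \frac{107}{9}$)
$\frac{K{\left(-632 \right)}}{\frac{1}{714313 + 452765}} = - \frac{107}{9 \frac{1}{714313 + 452765}} = - \frac{107}{9 \cdot \frac{1}{1167078}} = - \frac{107 \frac{1}{\frac{1}{1167078}}}{9} = \left(- \frac{107}{9}\right) 1167078 = - \frac{41625782}{3}$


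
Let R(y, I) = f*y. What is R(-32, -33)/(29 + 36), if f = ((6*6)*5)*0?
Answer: 0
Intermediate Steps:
f = 0 (f = (36*5)*0 = 180*0 = 0)
R(y, I) = 0 (R(y, I) = 0*y = 0)
R(-32, -33)/(29 + 36) = 0/(29 + 36) = 0/65 = (1/65)*0 = 0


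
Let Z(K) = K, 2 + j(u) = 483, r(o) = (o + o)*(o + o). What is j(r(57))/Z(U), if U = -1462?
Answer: -481/1462 ≈ -0.32900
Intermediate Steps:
r(o) = 4*o**2 (r(o) = (2*o)*(2*o) = 4*o**2)
j(u) = 481 (j(u) = -2 + 483 = 481)
j(r(57))/Z(U) = 481/(-1462) = 481*(-1/1462) = -481/1462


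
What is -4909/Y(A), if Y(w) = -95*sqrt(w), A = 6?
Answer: 4909*sqrt(6)/570 ≈ 21.096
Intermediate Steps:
-4909/Y(A) = -4909*(-sqrt(6)/570) = -(-4909)*sqrt(6)/570 = 4909*sqrt(6)/570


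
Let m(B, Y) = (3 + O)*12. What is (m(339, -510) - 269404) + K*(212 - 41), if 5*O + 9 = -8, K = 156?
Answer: -1213664/5 ≈ -2.4273e+5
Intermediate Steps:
O = -17/5 (O = -9/5 + (⅕)*(-8) = -9/5 - 8/5 = -17/5 ≈ -3.4000)
m(B, Y) = -24/5 (m(B, Y) = (3 - 17/5)*12 = -⅖*12 = -24/5)
(m(339, -510) - 269404) + K*(212 - 41) = (-24/5 - 269404) + 156*(212 - 41) = -1347044/5 + 156*171 = -1347044/5 + 26676 = -1213664/5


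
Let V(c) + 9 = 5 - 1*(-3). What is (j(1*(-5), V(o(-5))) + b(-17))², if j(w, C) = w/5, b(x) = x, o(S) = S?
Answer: 324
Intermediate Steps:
V(c) = -1 (V(c) = -9 + (5 - 1*(-3)) = -9 + (5 + 3) = -9 + 8 = -1)
j(w, C) = w/5 (j(w, C) = w*(⅕) = w/5)
(j(1*(-5), V(o(-5))) + b(-17))² = ((1*(-5))/5 - 17)² = ((⅕)*(-5) - 17)² = (-1 - 17)² = (-18)² = 324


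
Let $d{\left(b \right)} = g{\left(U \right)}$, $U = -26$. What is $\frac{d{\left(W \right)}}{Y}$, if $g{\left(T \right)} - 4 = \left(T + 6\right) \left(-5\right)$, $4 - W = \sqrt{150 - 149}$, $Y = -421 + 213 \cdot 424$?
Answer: $\frac{104}{89891} \approx 0.001157$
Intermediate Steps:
$Y = 89891$ ($Y = -421 + 90312 = 89891$)
$W = 3$ ($W = 4 - \sqrt{150 - 149} = 4 - \sqrt{1} = 4 - 1 = 3$)
$g{\left(T \right)} = -26 - 5 T$ ($g{\left(T \right)} = 4 + \left(T + 6\right) \left(-5\right) = 4 + \left(6 + T\right) \left(-5\right) = 4 - \left(30 + 5 T\right) = -26 - 5 T$)
$d{\left(b \right)} = 104$ ($d{\left(b \right)} = -26 - -130 = -26 + 130 = 104$)
$\frac{d{\left(W \right)}}{Y} = \frac{104}{89891}$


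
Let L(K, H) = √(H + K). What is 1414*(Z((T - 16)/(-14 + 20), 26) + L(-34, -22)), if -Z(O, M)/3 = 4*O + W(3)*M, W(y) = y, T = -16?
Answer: -240380 + 2828*I*√14 ≈ -2.4038e+5 + 10581.0*I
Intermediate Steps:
Z(O, M) = -12*O - 9*M (Z(O, M) = -3*(4*O + 3*M) = -3*(3*M + 4*O) = -12*O - 9*M)
1414*(Z((T - 16)/(-14 + 20), 26) + L(-34, -22)) = 1414*((-12*(-16 - 16)/(-14 + 20) - 9*26) + √(-22 - 34)) = 1414*((-(-384)/6 - 234) + √(-56)) = 1414*((-(-384)/6 - 234) + 2*I*√14) = 1414*((-12*(-16/3) - 234) + 2*I*√14) = 1414*((64 - 234) + 2*I*√14) = 1414*(-170 + 2*I*√14) = -240380 + 2828*I*√14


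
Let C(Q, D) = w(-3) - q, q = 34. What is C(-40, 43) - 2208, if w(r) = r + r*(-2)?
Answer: -2239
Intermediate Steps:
w(r) = -r (w(r) = r - 2*r = -r)
C(Q, D) = -31 (C(Q, D) = -1*(-3) - 1*34 = 3 - 34 = -31)
C(-40, 43) - 2208 = -31 - 2208 = -2239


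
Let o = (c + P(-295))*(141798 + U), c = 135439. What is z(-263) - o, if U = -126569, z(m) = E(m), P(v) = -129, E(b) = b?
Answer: -2060636253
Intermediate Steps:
z(m) = m
o = 2060635990 (o = (135439 - 129)*(141798 - 126569) = 135310*15229 = 2060635990)
z(-263) - o = -263 - 1*2060635990 = -263 - 2060635990 = -2060636253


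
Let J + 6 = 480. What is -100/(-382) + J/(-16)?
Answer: -44867/1528 ≈ -29.363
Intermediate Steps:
J = 474 (J = -6 + 480 = 474)
-100/(-382) + J/(-16) = -100/(-382) + 474/(-16) = -100*(-1/382) + 474*(-1/16) = 50/191 - 237/8 = -44867/1528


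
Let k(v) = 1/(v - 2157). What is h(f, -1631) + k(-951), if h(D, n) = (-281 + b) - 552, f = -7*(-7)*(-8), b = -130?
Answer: -2993005/3108 ≈ -963.00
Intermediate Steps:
f = -392 (f = 49*(-8) = -392)
h(D, n) = -963 (h(D, n) = (-281 - 130) - 552 = -411 - 552 = -963)
k(v) = 1/(-2157 + v)
h(f, -1631) + k(-951) = -963 + 1/(-2157 - 951) = -963 + 1/(-3108) = -963 - 1/3108 = -2993005/3108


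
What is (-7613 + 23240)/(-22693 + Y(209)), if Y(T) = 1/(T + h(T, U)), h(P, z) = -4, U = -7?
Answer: -1067845/1550688 ≈ -0.68863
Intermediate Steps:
Y(T) = 1/(-4 + T) (Y(T) = 1/(T - 4) = 1/(-4 + T))
(-7613 + 23240)/(-22693 + Y(209)) = (-7613 + 23240)/(-22693 + 1/(-4 + 209)) = 15627/(-22693 + 1/205) = 15627/(-4652064/205) = 15627*(-205/4652064) = -1067845/1550688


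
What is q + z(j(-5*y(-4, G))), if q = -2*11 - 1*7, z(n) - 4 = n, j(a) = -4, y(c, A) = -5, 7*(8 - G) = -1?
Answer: -29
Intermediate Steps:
G = 57/7 (G = 8 - ⅐*(-1) = 8 + ⅐ = 57/7 ≈ 8.1429)
z(n) = 4 + n
q = -29 (q = -22 - 7 = -29)
q + z(j(-5*y(-4, G))) = -29 + (4 - 4) = -29 + 0 = -29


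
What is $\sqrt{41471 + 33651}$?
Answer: $\sqrt{75122} \approx 274.08$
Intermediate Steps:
$\sqrt{41471 + 33651} = \sqrt{75122}$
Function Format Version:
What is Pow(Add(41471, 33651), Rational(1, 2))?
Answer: Pow(75122, Rational(1, 2)) ≈ 274.08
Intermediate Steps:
Pow(Add(41471, 33651), Rational(1, 2)) = Pow(75122, Rational(1, 2))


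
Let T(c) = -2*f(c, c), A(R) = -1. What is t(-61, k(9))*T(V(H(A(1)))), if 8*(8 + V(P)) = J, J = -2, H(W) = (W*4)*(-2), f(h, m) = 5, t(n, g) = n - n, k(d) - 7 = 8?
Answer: 0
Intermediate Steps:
k(d) = 15 (k(d) = 7 + 8 = 15)
t(n, g) = 0
H(W) = -8*W (H(W) = (4*W)*(-2) = -8*W)
V(P) = -33/4 (V(P) = -8 + (⅛)*(-2) = -8 - ¼ = -33/4)
T(c) = -10 (T(c) = -2*5 = -10)
t(-61, k(9))*T(V(H(A(1)))) = 0*(-10) = 0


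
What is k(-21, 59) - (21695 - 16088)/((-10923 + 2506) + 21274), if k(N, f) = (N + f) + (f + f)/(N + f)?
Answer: 9934784/244283 ≈ 40.669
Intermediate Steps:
k(N, f) = N + f + 2*f/(N + f) (k(N, f) = (N + f) + (2*f)/(N + f) = (N + f) + 2*f/(N + f) = N + f + 2*f/(N + f))
k(-21, 59) - (21695 - 16088)/((-10923 + 2506) + 21274) = ((-21)² + 59² + 2*59 + 2*(-21)*59)/(-21 + 59) - (21695 - 16088)/((-10923 + 2506) + 21274) = (441 + 3481 + 118 - 2478)/38 - 5607/(-8417 + 21274) = (1/38)*1562 - 5607/12857 = 781/19 - 5607/12857 = 9934784/244283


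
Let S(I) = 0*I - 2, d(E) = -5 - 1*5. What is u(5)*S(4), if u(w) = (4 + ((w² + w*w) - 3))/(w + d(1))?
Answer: 102/5 ≈ 20.400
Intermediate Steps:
d(E) = -10 (d(E) = -5 - 5 = -10)
u(w) = (1 + 2*w²)/(-10 + w) (u(w) = (4 + ((w² + w*w) - 3))/(w - 10) = (4 + ((w² + w²) - 3))/(-10 + w) = (4 + (2*w² - 3))/(-10 + w) = (4 + (-3 + 2*w²))/(-10 + w) = (1 + 2*w²)/(-10 + w))
S(I) = -2 (S(I) = 0 - 2 = -2)
u(5)*S(4) = ((1 + 2*5²)/(-10 + 5))*(-2) = ((1 + 2*25)/(-5))*(-2) = -(1 + 50)/5*(-2) = -⅕*51*(-2) = -51/5*(-2) = 102/5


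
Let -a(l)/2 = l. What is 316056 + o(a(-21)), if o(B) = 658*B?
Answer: 343692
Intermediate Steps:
a(l) = -2*l
316056 + o(a(-21)) = 316056 + 658*(-2*(-21)) = 316056 + 658*42 = 316056 + 27636 = 343692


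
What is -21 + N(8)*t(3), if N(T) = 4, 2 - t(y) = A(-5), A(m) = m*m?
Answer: -113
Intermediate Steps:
A(m) = m**2
t(y) = -23 (t(y) = 2 - 1*(-5)**2 = 2 - 1*25 = 2 - 25 = -23)
-21 + N(8)*t(3) = -21 + 4*(-23) = -21 - 92 = -113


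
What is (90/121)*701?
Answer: 63090/121 ≈ 521.41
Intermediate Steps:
(90/121)*701 = 63090/121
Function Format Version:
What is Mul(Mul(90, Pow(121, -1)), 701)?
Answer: Rational(63090, 121) ≈ 521.41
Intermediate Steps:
Mul(Mul(90, Pow(121, -1)), 701) = Mul(Mul(90, Rational(1, 121)), 701) = Mul(Rational(90, 121), 701) = Rational(63090, 121)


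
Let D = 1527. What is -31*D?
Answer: -47337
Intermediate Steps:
-31*D = -31*1527 = -47337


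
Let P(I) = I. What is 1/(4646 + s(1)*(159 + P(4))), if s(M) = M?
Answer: 1/4809 ≈ 0.00020794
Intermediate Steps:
1/(4646 + s(1)*(159 + P(4))) = 1/(4646 + 1*(159 + 4)) = 1/(4646 + 1*163) = 1/(4646 + 163) = 1/4809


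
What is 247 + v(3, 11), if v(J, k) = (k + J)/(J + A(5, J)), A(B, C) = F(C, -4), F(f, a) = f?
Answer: 748/3 ≈ 249.33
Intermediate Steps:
A(B, C) = C
v(J, k) = (J + k)/(2*J) (v(J, k) = (k + J)/(J + J) = (J + k)/((2*J)) = (J + k)*(1/(2*J)) = (J + k)/(2*J))
247 + v(3, 11) = 247 + (1/2)*(3 + 11)/3 = 247 + (1/2)*(1/3)*14 = 247 + 7/3 = 748/3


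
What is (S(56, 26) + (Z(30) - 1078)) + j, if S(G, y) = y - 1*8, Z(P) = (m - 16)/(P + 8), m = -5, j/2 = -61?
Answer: -44937/38 ≈ -1182.6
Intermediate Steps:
j = -122 (j = 2*(-61) = -122)
Z(P) = -21/(8 + P) (Z(P) = (-5 - 16)/(P + 8) = -21/(8 + P))
S(G, y) = -8 + y (S(G, y) = y - 8 = -8 + y)
(S(56, 26) + (Z(30) - 1078)) + j = ((-8 + 26) + (-21/(8 + 30) - 1078)) - 122 = (18 + (-21/38 - 1078)) - 122 = (18 - 40985/38) - 122 = -40301/38 - 122 = -44937/38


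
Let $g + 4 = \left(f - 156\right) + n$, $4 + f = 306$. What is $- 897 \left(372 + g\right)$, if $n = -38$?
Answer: $-426972$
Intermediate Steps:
$f = 302$ ($f = -4 + 306 = 302$)
$g = 104$ ($g = -4 + \left(\left(302 - 156\right) - 38\right) = -4 + \left(146 - 38\right) = -4 + 108 = 104$)
$- 897 \left(372 + g\right) = - 897 \left(372 + 104\right) = \left(-897\right) 476 = -426972$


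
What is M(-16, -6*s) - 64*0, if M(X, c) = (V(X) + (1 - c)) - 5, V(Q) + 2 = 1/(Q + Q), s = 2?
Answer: 191/32 ≈ 5.9688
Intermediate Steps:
V(Q) = -2 + 1/(2*Q) (V(Q) = -2 + 1/(Q + Q) = -2 + 1/(2*Q))
M(X, c) = -6 + 1/(2*X) - c (M(X, c) = ((-2 + 1/(2*X)) + (1 - c)) - 5 = (-1 + 1/(2*X) - c) - 5 = -6 + 1/(2*X) - c)
M(-16, -6*s) - 64*0 = (-6 + (½)/(-16) - (-6)*2) - 64*0 = (-6 + (½)*(-1/16) - 1*(-12)) - 1*0 = (-6 - 1/32 + 12) + 0 = 191/32 + 0 = 191/32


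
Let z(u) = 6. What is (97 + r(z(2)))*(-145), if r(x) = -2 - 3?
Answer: -13340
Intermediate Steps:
r(x) = -5
(97 + r(z(2)))*(-145) = (97 - 5)*(-145) = 92*(-145) = -13340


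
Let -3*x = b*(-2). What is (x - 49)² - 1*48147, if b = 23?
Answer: -423122/9 ≈ -47014.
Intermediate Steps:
x = 46/3 (x = -23*(-2)/3 = -⅓*(-46) = 46/3 ≈ 15.333)
(x - 49)² - 1*48147 = (46/3 - 49)² - 1*48147 = (-101/3)² - 48147 = 10201/9 - 48147 = -423122/9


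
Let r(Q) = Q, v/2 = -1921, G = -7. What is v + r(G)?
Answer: -3849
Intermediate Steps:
v = -3842 (v = 2*(-1921) = -3842)
v + r(G) = -3842 - 7 = -3849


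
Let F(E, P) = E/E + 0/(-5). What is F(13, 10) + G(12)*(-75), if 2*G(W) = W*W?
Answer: -5399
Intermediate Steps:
G(W) = W²/2 (G(W) = (W*W)/2 = W²/2)
F(E, P) = 1 (F(E, P) = 1 + 0*(-⅕) = 1 + 0 = 1)
F(13, 10) + G(12)*(-75) = 1 + ((½)*12²)*(-75) = 1 + ((½)*144)*(-75) = 1 + 72*(-75) = 1 - 5400 = -5399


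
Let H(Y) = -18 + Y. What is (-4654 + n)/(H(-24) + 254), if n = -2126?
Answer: -1695/53 ≈ -31.981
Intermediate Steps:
(-4654 + n)/(H(-24) + 254) = (-4654 - 2126)/((-18 - 24) + 254) = -6780/(-42 + 254) = -6780/212 = -6780*1/212 = -1695/53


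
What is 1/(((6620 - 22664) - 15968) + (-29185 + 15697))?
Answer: -1/45500 ≈ -2.1978e-5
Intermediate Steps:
1/(((6620 - 22664) - 15968) + (-29185 + 15697)) = 1/((-16044 - 15968) - 13488) = 1/(-32012 - 13488) = 1/(-45500) = -1/45500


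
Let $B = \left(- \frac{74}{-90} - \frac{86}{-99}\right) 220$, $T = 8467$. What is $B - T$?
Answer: $-8095$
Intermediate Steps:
$B = 372$ ($B = \left(\left(-74\right) \left(- \frac{1}{90}\right) - - \frac{86}{99}\right) 220 = \left(\frac{37}{45} + \frac{86}{99}\right) 220 = \frac{93}{55} \cdot 220 = 372$)
$B - T = 372 - 8467 = -8095$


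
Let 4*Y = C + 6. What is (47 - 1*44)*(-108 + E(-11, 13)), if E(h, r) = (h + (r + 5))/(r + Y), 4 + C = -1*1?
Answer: -17088/53 ≈ -322.42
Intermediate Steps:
C = -5 (C = -4 - 1*1 = -4 - 1 = -5)
Y = ¼ (Y = (-5 + 6)/4 = (¼)*1 = ¼ ≈ 0.25000)
E(h, r) = (5 + h + r)/(¼ + r) (E(h, r) = (h + (r + 5))/(r + ¼) = (h + (5 + r))/(¼ + r) = (5 + h + r)/(¼ + r))
(47 - 1*44)*(-108 + E(-11, 13)) = (47 - 1*44)*(-108 + 4*(5 - 11 + 13)/(1 + 4*13)) = (47 - 44)*(-108 + 4*7/(1 + 52)) = 3*(-108 + 4*7/53) = 3*(-108 + 4*(1/53)*7) = 3*(-108 + 28/53) = 3*(-5696/53) = -17088/53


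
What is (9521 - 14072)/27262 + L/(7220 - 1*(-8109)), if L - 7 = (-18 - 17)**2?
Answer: -36175495/417899198 ≈ -0.086565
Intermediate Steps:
L = 1232 (L = 7 + (-18 - 17)**2 = 7 + (-35)**2 = 7 + 1225 = 1232)
(9521 - 14072)/27262 + L/(7220 - 1*(-8109)) = (9521 - 14072)/27262 + 1232/(7220 - 1*(-8109)) = -4551*1/27262 + 1232/(7220 + 8109) = -4551/27262 + 1232/15329 = -36175495/417899198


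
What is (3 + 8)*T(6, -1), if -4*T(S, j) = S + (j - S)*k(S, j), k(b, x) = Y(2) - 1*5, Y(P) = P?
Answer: -297/4 ≈ -74.250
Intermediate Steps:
k(b, x) = -3 (k(b, x) = 2 - 1*5 = 2 - 5 = -3)
T(S, j) = -S + 3*j/4 (T(S, j) = -(S + (j - S)*(-3))/4 = -(S + (-3*j + 3*S))/4 = -(-3*j + 4*S)/4 = -S + 3*j/4)
(3 + 8)*T(6, -1) = (3 + 8)*(-1*6 + (3/4)*(-1)) = 11*(-6 - 3/4) = 11*(-27/4) = -297/4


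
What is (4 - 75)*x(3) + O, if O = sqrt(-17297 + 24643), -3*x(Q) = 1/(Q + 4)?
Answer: 71/21 + sqrt(7346) ≈ 89.090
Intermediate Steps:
x(Q) = -1/(3*(4 + Q)) (x(Q) = -1/(3*(Q + 4)) = -1/(3*(4 + Q)))
O = sqrt(7346) ≈ 85.709
(4 - 75)*x(3) + O = (4 - 75)*(-1/(12 + 3*3)) + sqrt(7346) = -(-71)/(12 + 9) + sqrt(7346) = -(-71)/21 + sqrt(7346) = -71*(-1/21) + sqrt(7346) = 71/21 + sqrt(7346)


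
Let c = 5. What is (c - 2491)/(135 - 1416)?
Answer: 2486/1281 ≈ 1.9407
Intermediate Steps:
(c - 2491)/(135 - 1416) = (5 - 2491)/(135 - 1416) = -2486/(-1281) = -2486*(-1/1281) = 2486/1281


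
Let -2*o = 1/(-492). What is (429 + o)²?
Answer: 178199646769/968256 ≈ 1.8404e+5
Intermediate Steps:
o = 1/984 (o = -½/(-492) = -½*(-1/492) = 1/984 ≈ 0.0010163)
(429 + o)² = (429 + 1/984)² = (422137/984)² = 178199646769/968256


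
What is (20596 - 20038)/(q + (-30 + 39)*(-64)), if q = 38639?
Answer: 558/38063 ≈ 0.014660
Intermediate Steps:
(20596 - 20038)/(q + (-30 + 39)*(-64)) = (20596 - 20038)/(38639 + (-30 + 39)*(-64)) = 558/(38639 + 9*(-64)) = 558/(38639 - 576) = 558/38063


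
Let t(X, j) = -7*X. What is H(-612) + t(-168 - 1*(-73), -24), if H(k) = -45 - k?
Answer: 1232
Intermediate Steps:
H(-612) + t(-168 - 1*(-73), -24) = (-45 - 1*(-612)) - 7*(-168 - 1*(-73)) = (-45 + 612) - 7*(-168 + 73) = 567 - 7*(-95) = 567 + 665 = 1232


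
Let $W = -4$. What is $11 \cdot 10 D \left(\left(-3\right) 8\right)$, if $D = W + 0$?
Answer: $10560$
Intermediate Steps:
$D = -4$ ($D = -4 + 0 = -4$)
$11 \cdot 10 D \left(\left(-3\right) 8\right) = 11 \cdot 10 \left(-4\right) \left(\left(-3\right) 8\right) = 110 \left(-4\right) \left(-24\right) = \left(-440\right) \left(-24\right) = 10560$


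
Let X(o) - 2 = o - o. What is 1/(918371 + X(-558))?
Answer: 1/918373 ≈ 1.0889e-6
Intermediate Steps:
X(o) = 2 (X(o) = 2 + (o - o) = 2 + 0 = 2)
1/(918371 + X(-558)) = 1/(918371 + 2) = 1/918373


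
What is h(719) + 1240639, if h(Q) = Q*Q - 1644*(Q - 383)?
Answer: 1205216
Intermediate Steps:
h(Q) = 629652 + Q**2 - 1644*Q (h(Q) = Q**2 - 1644*(-383 + Q) = Q**2 + (629652 - 1644*Q) = 629652 + Q**2 - 1644*Q)
h(719) + 1240639 = (629652 + 719**2 - 1644*719) + 1240639 = (629652 + 516961 - 1182036) + 1240639 = -35423 + 1240639 = 1205216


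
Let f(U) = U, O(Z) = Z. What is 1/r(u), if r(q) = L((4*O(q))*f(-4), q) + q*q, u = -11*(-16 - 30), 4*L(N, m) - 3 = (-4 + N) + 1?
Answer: 1/254012 ≈ 3.9368e-6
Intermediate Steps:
L(N, m) = N/4 (L(N, m) = 3/4 + ((-4 + N) + 1)/4 = 3/4 + (-3 + N)/4 = 3/4 + (-3/4 + N/4) = N/4)
u = 506 (u = -11*(-46) = 506)
r(q) = q**2 - 4*q (r(q) = ((4*q)*(-4))/4 + q*q = (-16*q)/4 + q**2 = -4*q + q**2 = q**2 - 4*q)
1/r(u) = 1/(506*(-4 + 506)) = 1/(506*502) = 1/254012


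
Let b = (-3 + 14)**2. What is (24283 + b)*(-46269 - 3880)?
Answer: -1223836196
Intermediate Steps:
b = 121 (b = 11**2 = 121)
(24283 + b)*(-46269 - 3880) = (24283 + 121)*(-46269 - 3880) = 24404*(-50149) = -1223836196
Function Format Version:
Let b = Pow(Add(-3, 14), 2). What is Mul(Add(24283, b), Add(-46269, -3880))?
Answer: -1223836196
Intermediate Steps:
b = 121 (b = Pow(11, 2) = 121)
Mul(Add(24283, b), Add(-46269, -3880)) = Mul(Add(24283, 121), Add(-46269, -3880)) = Mul(24404, -50149) = -1223836196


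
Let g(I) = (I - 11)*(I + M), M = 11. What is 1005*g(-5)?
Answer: -96480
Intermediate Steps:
g(I) = (-11 + I)*(11 + I) (g(I) = (I - 11)*(I + 11) = (-11 + I)*(11 + I))
1005*g(-5) = 1005*(-121 + (-5)²) = 1005*(-121 + 25) = 1005*(-96) = -96480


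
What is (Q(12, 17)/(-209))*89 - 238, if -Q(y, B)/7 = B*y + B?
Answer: 87941/209 ≈ 420.77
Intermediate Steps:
Q(y, B) = -7*B - 7*B*y (Q(y, B) = -7*(B*y + B) = -7*(B + B*y) = -7*B - 7*B*y)
(Q(12, 17)/(-209))*89 - 238 = (-7*17*(1 + 12)/(-209))*89 - 238 = (-7*17*13*(-1/209))*89 - 238 = -1547*(-1/209)*89 - 238 = (1547/209)*89 - 238 = 137683/209 - 238 = 87941/209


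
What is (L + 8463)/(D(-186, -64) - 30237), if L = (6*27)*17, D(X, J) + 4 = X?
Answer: -11217/30427 ≈ -0.36865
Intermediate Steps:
D(X, J) = -4 + X
L = 2754 (L = 162*17 = 2754)
(L + 8463)/(D(-186, -64) - 30237) = (2754 + 8463)/((-4 - 186) - 30237) = 11217/(-190 - 30237) = 11217/(-30427) = 11217*(-1/30427) = -11217/30427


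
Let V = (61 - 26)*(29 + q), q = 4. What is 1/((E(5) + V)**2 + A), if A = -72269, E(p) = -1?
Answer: 1/1259447 ≈ 7.9400e-7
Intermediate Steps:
V = 1155 (V = (61 - 26)*(29 + 4) = 35*33 = 1155)
1/((E(5) + V)**2 + A) = 1/((-1 + 1155)**2 - 72269) = 1/(1154**2 - 72269) = 1/(1331716 - 72269) = 1/1259447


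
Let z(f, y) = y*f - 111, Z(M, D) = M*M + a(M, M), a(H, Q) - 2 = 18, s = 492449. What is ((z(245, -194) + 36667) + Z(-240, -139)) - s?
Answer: -445803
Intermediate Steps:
a(H, Q) = 20 (a(H, Q) = 2 + 18 = 20)
Z(M, D) = 20 + M² (Z(M, D) = M*M + 20 = M² + 20 = 20 + M²)
z(f, y) = -111 + f*y (z(f, y) = f*y - 111 = -111 + f*y)
((z(245, -194) + 36667) + Z(-240, -139)) - s = (((-111 + 245*(-194)) + 36667) + (20 + (-240)²)) - 1*492449 = (((-111 - 47530) + 36667) + (20 + 57600)) - 492449 = ((-47641 + 36667) + 57620) - 492449 = (-10974 + 57620) - 492449 = 46646 - 492449 = -445803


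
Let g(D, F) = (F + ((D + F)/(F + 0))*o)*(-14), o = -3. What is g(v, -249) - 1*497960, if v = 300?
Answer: -41042056/83 ≈ -4.9448e+5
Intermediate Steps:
g(D, F) = -14*F + 42*(D + F)/F (g(D, F) = (F + ((D + F)/(F + 0))*(-3))*(-14) = (F + ((D + F)/F)*(-3))*(-14) = (F - 3*(D + F)/F)*(-14) = -14*F + 42*(D + F)/F)
g(v, -249) - 1*497960 = (42 - 14*(-249) + 42*300/(-249)) - 1*497960 = (42 + 3486 + 42*300*(-1/249)) - 497960 = (42 + 3486 - 4200/83) - 497960 = 288624/83 - 497960 = -41042056/83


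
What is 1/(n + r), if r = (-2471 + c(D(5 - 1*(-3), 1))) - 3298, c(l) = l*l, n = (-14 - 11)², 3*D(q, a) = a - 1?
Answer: -1/5144 ≈ -0.00019440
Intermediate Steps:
D(q, a) = -⅓ + a/3 (D(q, a) = (a - 1)/3 = (-1 + a)/3 = -⅓ + a/3)
n = 625 (n = (-25)² = 625)
c(l) = l²
r = -5769 (r = (-2471 + (-⅓ + (⅓)*1)²) - 3298 = (-2471 + (-⅓ + ⅓)²) - 3298 = (-2471 + 0²) - 3298 = (-2471 + 0) - 3298 = -2471 - 3298 = -5769)
1/(n + r) = 1/(625 - 5769) = 1/(-5144) = -1/5144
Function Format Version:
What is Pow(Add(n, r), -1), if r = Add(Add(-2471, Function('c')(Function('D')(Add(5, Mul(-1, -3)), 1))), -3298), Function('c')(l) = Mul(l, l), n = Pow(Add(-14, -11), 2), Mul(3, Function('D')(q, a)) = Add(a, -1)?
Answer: Rational(-1, 5144) ≈ -0.00019440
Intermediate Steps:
Function('D')(q, a) = Add(Rational(-1, 3), Mul(Rational(1, 3), a)) (Function('D')(q, a) = Mul(Rational(1, 3), Add(a, -1)) = Mul(Rational(1, 3), Add(-1, a)) = Add(Rational(-1, 3), Mul(Rational(1, 3), a)))
n = 625 (n = Pow(-25, 2) = 625)
Function('c')(l) = Pow(l, 2)
r = -5769 (r = Add(Add(-2471, Pow(Add(Rational(-1, 3), Mul(Rational(1, 3), 1)), 2)), -3298) = Add(Add(-2471, Pow(Add(Rational(-1, 3), Rational(1, 3)), 2)), -3298) = Add(Add(-2471, Pow(0, 2)), -3298) = Add(Add(-2471, 0), -3298) = Add(-2471, -3298) = -5769)
Pow(Add(n, r), -1) = Pow(Add(625, -5769), -1) = Pow(-5144, -1) = Rational(-1, 5144)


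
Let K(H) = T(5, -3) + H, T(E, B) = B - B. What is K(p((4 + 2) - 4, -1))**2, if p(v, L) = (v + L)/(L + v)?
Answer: 1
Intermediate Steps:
T(E, B) = 0
p(v, L) = 1 (p(v, L) = (L + v)/(L + v) = 1)
K(H) = H (K(H) = 0 + H = H)
K(p((4 + 2) - 4, -1))**2 = 1**2 = 1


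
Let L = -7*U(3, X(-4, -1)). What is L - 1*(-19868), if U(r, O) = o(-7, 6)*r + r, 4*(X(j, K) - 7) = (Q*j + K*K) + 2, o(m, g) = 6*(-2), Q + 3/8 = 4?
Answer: 20099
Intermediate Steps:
Q = 29/8 (Q = -3/8 + 4 = 29/8 ≈ 3.6250)
o(m, g) = -12
X(j, K) = 15/2 + K²/4 + 29*j/32 (X(j, K) = 7 + ((29*j/8 + K*K) + 2)/4 = 7 + ((29*j/8 + K²) + 2)/4 = 7 + ((K² + 29*j/8) + 2)/4 = 7 + (2 + K² + 29*j/8)/4 = 7 + (½ + K²/4 + 29*j/32) = 15/2 + K²/4 + 29*j/32)
U(r, O) = -11*r (U(r, O) = -12*r + r = -11*r)
L = 231 (L = -(-77)*3 = -7*(-33) = 231)
L - 1*(-19868) = 231 - 1*(-19868) = 231 + 19868 = 20099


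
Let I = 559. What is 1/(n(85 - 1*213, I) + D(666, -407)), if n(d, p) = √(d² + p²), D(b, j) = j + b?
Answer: -259/261784 + √328865/261784 ≈ 0.0012012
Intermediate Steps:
D(b, j) = b + j
1/(n(85 - 1*213, I) + D(666, -407)) = 1/(√((85 - 1*213)² + 559²) + (666 - 407)) = 1/(√((85 - 213)² + 312481) + 259) = 1/(√((-128)² + 312481) + 259) = 1/(√(16384 + 312481) + 259) = 1/(√328865 + 259) = 1/(259 + √328865)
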